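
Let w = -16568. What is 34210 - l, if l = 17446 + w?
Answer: 33332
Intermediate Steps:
l = 878 (l = 17446 - 16568 = 878)
34210 - l = 34210 - 1*878 = 34210 - 878 = 33332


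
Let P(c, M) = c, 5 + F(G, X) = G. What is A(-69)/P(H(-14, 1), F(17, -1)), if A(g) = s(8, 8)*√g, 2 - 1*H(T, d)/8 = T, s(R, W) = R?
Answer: I*√69/16 ≈ 0.51916*I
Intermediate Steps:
F(G, X) = -5 + G
H(T, d) = 16 - 8*T
A(g) = 8*√g
A(-69)/P(H(-14, 1), F(17, -1)) = (8*√(-69))/(16 - 8*(-14)) = (8*(I*√69))/(16 + 112) = (8*I*√69)/128 = (8*I*√69)*(1/128) = I*√69/16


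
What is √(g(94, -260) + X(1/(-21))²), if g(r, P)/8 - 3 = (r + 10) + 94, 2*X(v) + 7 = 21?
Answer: √1657 ≈ 40.706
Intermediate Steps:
X(v) = 7 (X(v) = -7/2 + (½)*21 = -7/2 + 21/2 = 7)
g(r, P) = 856 + 8*r (g(r, P) = 24 + 8*((r + 10) + 94) = 24 + 8*((10 + r) + 94) = 24 + 8*(104 + r) = 24 + (832 + 8*r) = 856 + 8*r)
√(g(94, -260) + X(1/(-21))²) = √((856 + 8*94) + 7²) = √((856 + 752) + 49) = √(1608 + 49) = √1657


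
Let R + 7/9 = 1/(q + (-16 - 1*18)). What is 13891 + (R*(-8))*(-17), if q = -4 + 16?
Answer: 1364125/99 ≈ 13779.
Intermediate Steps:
q = 12
R = -163/198 (R = -7/9 + 1/(12 + (-16 - 1*18)) = -7/9 + 1/(12 + (-16 - 18)) = -7/9 + 1/(12 - 34) = -7/9 + 1/(-22) = -7/9 - 1/22 = -163/198 ≈ -0.82323)
13891 + (R*(-8))*(-17) = 13891 - 163/198*(-8)*(-17) = 13891 + (652/99)*(-17) = 13891 - 11084/99 = 1364125/99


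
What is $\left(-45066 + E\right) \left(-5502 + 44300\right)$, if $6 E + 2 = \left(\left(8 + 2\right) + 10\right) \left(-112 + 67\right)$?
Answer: $- \frac{5262909902}{3} \approx -1.7543 \cdot 10^{9}$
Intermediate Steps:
$E = - \frac{451}{3}$ ($E = - \frac{1}{3} + \frac{\left(\left(8 + 2\right) + 10\right) \left(-112 + 67\right)}{6} = - \frac{1}{3} + \frac{\left(10 + 10\right) \left(-45\right)}{6} = - \frac{1}{3} + \frac{20 \left(-45\right)}{6} = - \frac{1}{3} + \frac{1}{6} \left(-900\right) = - \frac{1}{3} - 150 = - \frac{451}{3} \approx -150.33$)
$\left(-45066 + E\right) \left(-5502 + 44300\right) = \left(-45066 - \frac{451}{3}\right) \left(-5502 + 44300\right) = \left(- \frac{135649}{3}\right) 38798 = - \frac{5262909902}{3}$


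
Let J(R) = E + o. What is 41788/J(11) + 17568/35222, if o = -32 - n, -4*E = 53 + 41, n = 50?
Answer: -1470003512/3715921 ≈ -395.60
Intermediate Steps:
E = -47/2 (E = -(53 + 41)/4 = -¼*94 = -47/2 ≈ -23.500)
o = -82 (o = -32 - 1*50 = -32 - 50 = -82)
J(R) = -211/2 (J(R) = -47/2 - 82 = -211/2)
41788/J(11) + 17568/35222 = 41788/(-211/2) + 17568/35222 = 41788*(-2/211) + 17568*(1/35222) = -83576/211 + 8784/17611 = -1470003512/3715921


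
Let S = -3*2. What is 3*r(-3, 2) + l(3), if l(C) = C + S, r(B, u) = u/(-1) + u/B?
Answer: -11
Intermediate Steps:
r(B, u) = -u + u/B (r(B, u) = u*(-1) + u/B = -u + u/B)
S = -6
l(C) = -6 + C (l(C) = C - 6 = -6 + C)
3*r(-3, 2) + l(3) = 3*(-1*2 + 2/(-3)) + (-6 + 3) = 3*(-2 + 2*(-⅓)) - 3 = 3*(-2 - ⅔) - 3 = 3*(-8/3) - 3 = -8 - 3 = -11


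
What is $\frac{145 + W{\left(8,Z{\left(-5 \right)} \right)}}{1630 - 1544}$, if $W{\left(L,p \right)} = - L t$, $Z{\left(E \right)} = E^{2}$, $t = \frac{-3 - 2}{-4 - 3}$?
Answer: $\frac{975}{602} \approx 1.6196$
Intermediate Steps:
$t = \frac{5}{7}$ ($t = - \frac{5}{-7} = \left(-5\right) \left(- \frac{1}{7}\right) = \frac{5}{7} \approx 0.71429$)
$W{\left(L,p \right)} = - \frac{5 L}{7}$ ($W{\left(L,p \right)} = - \frac{L 5}{7} = - \frac{5 L}{7}$)
$\frac{145 + W{\left(8,Z{\left(-5 \right)} \right)}}{1630 - 1544} = \frac{145 - \frac{40}{7}}{1630 - 1544} = \frac{145 - \frac{40}{7}}{86} = \frac{975}{7} \cdot \frac{1}{86} = \frac{975}{602}$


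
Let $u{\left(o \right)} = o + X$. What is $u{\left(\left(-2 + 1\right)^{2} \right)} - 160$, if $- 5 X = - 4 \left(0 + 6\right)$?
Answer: $- \frac{771}{5} \approx -154.2$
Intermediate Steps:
$X = \frac{24}{5}$ ($X = - \frac{\left(-4\right) \left(0 + 6\right)}{5} = - \frac{\left(-4\right) 6}{5} = \left(- \frac{1}{5}\right) \left(-24\right) = \frac{24}{5} \approx 4.8$)
$u{\left(o \right)} = \frac{24}{5} + o$ ($u{\left(o \right)} = o + \frac{24}{5} = \frac{24}{5} + o$)
$u{\left(\left(-2 + 1\right)^{2} \right)} - 160 = \left(\frac{24}{5} + \left(-2 + 1\right)^{2}\right) - 160 = \left(\frac{24}{5} + \left(-1\right)^{2}\right) - 160 = \left(\frac{24}{5} + 1\right) - 160 = \frac{29}{5} - 160 = - \frac{771}{5}$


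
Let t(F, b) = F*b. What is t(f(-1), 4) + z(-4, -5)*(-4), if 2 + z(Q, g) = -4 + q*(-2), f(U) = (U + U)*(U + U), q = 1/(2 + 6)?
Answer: 41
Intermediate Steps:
q = 1/8 ≈ 0.12500
f(U) = 4*U**2 (f(U) = (2*U)*(2*U) = 4*U**2)
z(Q, g) = -25/4 (z(Q, g) = -2 + (-4 + (1/8)*(-2)) = -2 + (-4 - 1/4) = -2 - 17/4 = -25/4)
t(f(-1), 4) + z(-4, -5)*(-4) = (4*(-1)**2)*4 - 25/4*(-4) = (4*1)*4 + 25 = 4*4 + 25 = 16 + 25 = 41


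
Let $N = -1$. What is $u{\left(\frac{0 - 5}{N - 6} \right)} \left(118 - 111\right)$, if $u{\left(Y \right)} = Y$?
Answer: $5$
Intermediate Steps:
$u{\left(\frac{0 - 5}{N - 6} \right)} \left(118 - 111\right) = \frac{0 - 5}{-1 - 6} \left(118 - 111\right) = - \frac{5}{-7} \cdot 7 = \left(-5\right) \left(- \frac{1}{7}\right) 7 = \frac{5}{7} \cdot 7 = 5$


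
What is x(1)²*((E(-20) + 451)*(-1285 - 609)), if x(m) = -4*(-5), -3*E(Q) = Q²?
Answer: -721992800/3 ≈ -2.4066e+8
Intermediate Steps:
E(Q) = -Q²/3
x(m) = 20
x(1)²*((E(-20) + 451)*(-1285 - 609)) = 20²*((-⅓*(-20)² + 451)*(-1285 - 609)) = 400*((-⅓*400 + 451)*(-1894)) = 400*((-400/3 + 451)*(-1894)) = 400*((953/3)*(-1894)) = 400*(-1804982/3) = -721992800/3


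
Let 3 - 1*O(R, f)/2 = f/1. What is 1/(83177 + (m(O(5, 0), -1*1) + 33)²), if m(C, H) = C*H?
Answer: 1/83906 ≈ 1.1918e-5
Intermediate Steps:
O(R, f) = 6 - 2*f (O(R, f) = 6 - 2*f/1 = 6 - 2*f)
1/(83177 + (m(O(5, 0), -1*1) + 33)²) = 1/(83177 + ((6 - 2*0)*(-1*1) + 33)²) = 1/(83177 + ((6 + 0)*(-1) + 33)²) = 1/(83177 + (6*(-1) + 33)²) = 1/(83177 + (-6 + 33)²) = 1/(83177 + 27²) = 1/(83177 + 729) = 1/83906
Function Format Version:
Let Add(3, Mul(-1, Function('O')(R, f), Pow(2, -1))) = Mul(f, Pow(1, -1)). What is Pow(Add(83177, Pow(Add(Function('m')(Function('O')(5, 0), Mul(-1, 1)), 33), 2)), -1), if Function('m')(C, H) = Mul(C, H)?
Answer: Rational(1, 83906) ≈ 1.1918e-5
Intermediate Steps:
Function('O')(R, f) = Add(6, Mul(-2, f)) (Function('O')(R, f) = Add(6, Mul(-2, Mul(f, Pow(1, -1)))) = Add(6, Mul(-2, Mul(f, 1))) = Add(6, Mul(-2, f)))
Pow(Add(83177, Pow(Add(Function('m')(Function('O')(5, 0), Mul(-1, 1)), 33), 2)), -1) = Pow(Add(83177, Pow(Add(Mul(Add(6, Mul(-2, 0)), Mul(-1, 1)), 33), 2)), -1) = Pow(Add(83177, Pow(Add(Mul(Add(6, 0), -1), 33), 2)), -1) = Pow(Add(83177, Pow(Add(Mul(6, -1), 33), 2)), -1) = Pow(Add(83177, Pow(Add(-6, 33), 2)), -1) = Pow(Add(83177, Pow(27, 2)), -1) = Pow(Add(83177, 729), -1) = Pow(83906, -1) = Rational(1, 83906)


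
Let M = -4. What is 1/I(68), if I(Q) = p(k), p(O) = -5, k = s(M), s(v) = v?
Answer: -1/5 ≈ -0.20000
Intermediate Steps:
k = -4
I(Q) = -5
1/I(68) = 1/(-5) = -1/5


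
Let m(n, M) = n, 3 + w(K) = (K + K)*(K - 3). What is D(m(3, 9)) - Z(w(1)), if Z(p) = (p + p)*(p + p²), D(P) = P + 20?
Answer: 611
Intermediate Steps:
w(K) = -3 + 2*K*(-3 + K) (w(K) = -3 + (K + K)*(K - 3) = -3 + (2*K)*(-3 + K) = -3 + 2*K*(-3 + K))
D(P) = 20 + P
Z(p) = 2*p*(p + p²) (Z(p) = (2*p)*(p + p²) = 2*p*(p + p²))
D(m(3, 9)) - Z(w(1)) = (20 + 3) - 2*(-3 - 6*1 + 2*1²)²*(1 + (-3 - 6*1 + 2*1²)) = 23 - 2*(-3 - 6 + 2*1)²*(1 + (-3 - 6 + 2*1)) = 23 - 2*(-3 - 6 + 2)²*(1 + (-3 - 6 + 2)) = 23 - 2*(-7)²*(1 - 7) = 23 - 2*49*(-6) = 23 - 1*(-588) = 23 + 588 = 611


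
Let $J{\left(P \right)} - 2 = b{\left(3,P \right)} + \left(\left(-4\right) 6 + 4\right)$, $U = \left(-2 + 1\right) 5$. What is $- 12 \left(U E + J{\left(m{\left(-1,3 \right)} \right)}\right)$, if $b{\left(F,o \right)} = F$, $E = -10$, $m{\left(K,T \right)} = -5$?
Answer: $-420$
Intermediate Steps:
$U = -5$ ($U = \left(-1\right) 5 = -5$)
$J{\left(P \right)} = -15$ ($J{\left(P \right)} = 2 + \left(3 + \left(\left(-4\right) 6 + 4\right)\right) = 2 + \left(3 + \left(-24 + 4\right)\right) = 2 + \left(3 - 20\right) = 2 - 17 = -15$)
$- 12 \left(U E + J{\left(m{\left(-1,3 \right)} \right)}\right) = - 12 \left(\left(-5\right) \left(-10\right) - 15\right) = - 12 \left(50 - 15\right) = \left(-12\right) 35 = -420$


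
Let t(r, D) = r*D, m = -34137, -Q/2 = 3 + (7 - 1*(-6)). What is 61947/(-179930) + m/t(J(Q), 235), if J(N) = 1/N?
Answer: 7861523823/1691342 ≈ 4648.1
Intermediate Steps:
Q = -32 (Q = -2*(3 + (7 - 1*(-6))) = -2*(3 + (7 + 6)) = -2*(3 + 13) = -2*16 = -32)
t(r, D) = D*r
61947/(-179930) + m/t(J(Q), 235) = 61947/(-179930) - 34137/(235/(-32)) = 61947*(-1/179930) - 34137/(235*(-1/32)) = -61947/179930 - 34137/(-235/32) = -61947/179930 - 34137*(-32/235) = -61947/179930 + 1092384/235 = 7861523823/1691342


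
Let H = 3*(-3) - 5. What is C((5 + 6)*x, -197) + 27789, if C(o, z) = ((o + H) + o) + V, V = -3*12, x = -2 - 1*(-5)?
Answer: 27805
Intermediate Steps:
H = -14 (H = -9 - 5 = -14)
x = 3 (x = -2 + 5 = 3)
V = -36
C(o, z) = -50 + 2*o (C(o, z) = ((o - 14) + o) - 36 = ((-14 + o) + o) - 36 = (-14 + 2*o) - 36 = -50 + 2*o)
C((5 + 6)*x, -197) + 27789 = (-50 + 2*((5 + 6)*3)) + 27789 = (-50 + 2*(11*3)) + 27789 = (-50 + 2*33) + 27789 = (-50 + 66) + 27789 = 16 + 27789 = 27805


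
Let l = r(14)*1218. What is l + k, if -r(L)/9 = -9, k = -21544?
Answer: 77114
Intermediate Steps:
r(L) = 81 (r(L) = -9*(-9) = 81)
l = 98658 (l = 81*1218 = 98658)
l + k = 98658 - 21544 = 77114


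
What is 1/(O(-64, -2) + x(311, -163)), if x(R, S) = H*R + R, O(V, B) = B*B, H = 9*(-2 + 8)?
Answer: 1/17109 ≈ 5.8449e-5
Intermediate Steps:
H = 54 (H = 9*6 = 54)
O(V, B) = B²
x(R, S) = 55*R (x(R, S) = 54*R + R = 55*R)
1/(O(-64, -2) + x(311, -163)) = 1/((-2)² + 55*311) = 1/(4 + 17105) = 1/17109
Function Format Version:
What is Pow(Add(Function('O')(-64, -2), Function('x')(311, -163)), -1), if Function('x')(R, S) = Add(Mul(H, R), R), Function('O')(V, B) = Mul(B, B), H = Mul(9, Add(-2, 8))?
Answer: Rational(1, 17109) ≈ 5.8449e-5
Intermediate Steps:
H = 54 (H = Mul(9, 6) = 54)
Function('O')(V, B) = Pow(B, 2)
Function('x')(R, S) = Mul(55, R) (Function('x')(R, S) = Add(Mul(54, R), R) = Mul(55, R))
Pow(Add(Function('O')(-64, -2), Function('x')(311, -163)), -1) = Pow(Add(Pow(-2, 2), Mul(55, 311)), -1) = Pow(Add(4, 17105), -1) = Pow(17109, -1) = Rational(1, 17109)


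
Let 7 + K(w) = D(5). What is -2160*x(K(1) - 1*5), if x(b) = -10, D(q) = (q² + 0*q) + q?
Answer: 21600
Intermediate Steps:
D(q) = q + q² (D(q) = (q² + 0) + q = q² + q = q + q²)
K(w) = 23 (K(w) = -7 + 5*(1 + 5) = -7 + 5*6 = -7 + 30 = 23)
-2160*x(K(1) - 1*5) = -2160*(-10) = 21600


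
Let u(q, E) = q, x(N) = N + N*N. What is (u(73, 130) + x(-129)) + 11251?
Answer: 27836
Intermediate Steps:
x(N) = N + N²
(u(73, 130) + x(-129)) + 11251 = (73 - 129*(1 - 129)) + 11251 = (73 - 129*(-128)) + 11251 = (73 + 16512) + 11251 = 16585 + 11251 = 27836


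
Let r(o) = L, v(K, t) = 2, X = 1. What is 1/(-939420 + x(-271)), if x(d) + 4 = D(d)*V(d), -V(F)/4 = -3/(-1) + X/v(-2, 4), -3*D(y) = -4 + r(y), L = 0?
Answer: -3/2818328 ≈ -1.0645e-6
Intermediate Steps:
r(o) = 0
D(y) = 4/3 (D(y) = -(-4 + 0)/3 = -⅓*(-4) = 4/3)
V(F) = -14 (V(F) = -4*(-3/(-1) + 1/2) = -4*(-3*(-1) + 1*(½)) = -4*(3 + ½) = -4*7/2 = -14)
x(d) = -68/3 (x(d) = -4 + (4/3)*(-14) = -4 - 56/3 = -68/3)
1/(-939420 + x(-271)) = 1/(-939420 - 68/3) = 1/(-2818328/3) = -3/2818328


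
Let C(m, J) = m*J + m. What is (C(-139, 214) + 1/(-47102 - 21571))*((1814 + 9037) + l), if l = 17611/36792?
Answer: -58526635971437387/180472644 ≈ -3.2430e+8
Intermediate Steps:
C(m, J) = m + J*m (C(m, J) = J*m + m = m + J*m)
l = 17611/36792 (l = 17611*(1/36792) = 17611/36792 ≈ 0.47866)
(C(-139, 214) + 1/(-47102 - 21571))*((1814 + 9037) + l) = (-139*(1 + 214) + 1/(-47102 - 21571))*((1814 + 9037) + 17611/36792) = (-139*215 + 1/(-68673))*(10851 + 17611/36792) = (-29885 - 1/68673)*(399247603/36792) = -2052292606/68673*399247603/36792 = -58526635971437387/180472644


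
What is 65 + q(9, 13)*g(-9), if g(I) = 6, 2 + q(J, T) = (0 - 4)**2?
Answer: 149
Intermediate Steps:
q(J, T) = 14 (q(J, T) = -2 + (0 - 4)**2 = -2 + (-4)**2 = -2 + 16 = 14)
65 + q(9, 13)*g(-9) = 65 + 14*6 = 65 + 84 = 149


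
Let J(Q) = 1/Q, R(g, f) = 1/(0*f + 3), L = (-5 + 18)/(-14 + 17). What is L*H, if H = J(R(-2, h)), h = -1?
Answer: 13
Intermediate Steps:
L = 13/3 ≈ 4.3333
R(g, f) = ⅓ (R(g, f) = 1/(0 + 3) = 1/3 = ⅓)
J(Q) = 1/Q
H = 3 (H = 1/(⅓) = 3)
L*H = (13/3)*3 = 13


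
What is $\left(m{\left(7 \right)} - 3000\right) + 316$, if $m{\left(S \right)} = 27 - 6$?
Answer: $-2663$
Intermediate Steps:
$m{\left(S \right)} = 21$
$\left(m{\left(7 \right)} - 3000\right) + 316 = \left(21 - 3000\right) + 316 = -2979 + 316 = -2663$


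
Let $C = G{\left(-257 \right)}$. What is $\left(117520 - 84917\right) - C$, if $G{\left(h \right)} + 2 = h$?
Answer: $32862$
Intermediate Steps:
$G{\left(h \right)} = -2 + h$
$C = -259$ ($C = -2 - 257 = -259$)
$\left(117520 - 84917\right) - C = \left(117520 - 84917\right) - -259 = \left(117520 - 84917\right) + 259 = 32603 + 259 = 32862$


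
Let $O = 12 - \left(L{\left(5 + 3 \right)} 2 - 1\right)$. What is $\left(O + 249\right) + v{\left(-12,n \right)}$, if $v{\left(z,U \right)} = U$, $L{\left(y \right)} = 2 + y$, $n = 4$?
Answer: $246$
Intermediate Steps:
$O = -7$ ($O = 12 - \left(\left(2 + \left(5 + 3\right)\right) 2 - 1\right) = 12 - \left(\left(2 + 8\right) 2 - 1\right) = 12 - \left(10 \cdot 2 - 1\right) = 12 - \left(20 - 1\right) = 12 - 19 = -7$)
$\left(O + 249\right) + v{\left(-12,n \right)} = \left(-7 + 249\right) + 4 = 242 + 4 = 246$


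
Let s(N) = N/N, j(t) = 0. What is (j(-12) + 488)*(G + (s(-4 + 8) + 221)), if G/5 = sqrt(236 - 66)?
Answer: 108336 + 2440*sqrt(170) ≈ 1.4015e+5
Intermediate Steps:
s(N) = 1
G = 5*sqrt(170) (G = 5*sqrt(236 - 66) = 5*sqrt(170) ≈ 65.192)
(j(-12) + 488)*(G + (s(-4 + 8) + 221)) = (0 + 488)*(5*sqrt(170) + (1 + 221)) = 488*(5*sqrt(170) + 222) = 488*(222 + 5*sqrt(170)) = 108336 + 2440*sqrt(170)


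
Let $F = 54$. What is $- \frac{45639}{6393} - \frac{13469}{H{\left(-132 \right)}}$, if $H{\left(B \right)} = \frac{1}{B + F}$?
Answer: $\frac{2238775029}{2131} \approx 1.0506 \cdot 10^{6}$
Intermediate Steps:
$H{\left(B \right)} = \frac{1}{54 + B}$ ($H{\left(B \right)} = \frac{1}{B + 54} = \frac{1}{54 + B}$)
$- \frac{45639}{6393} - \frac{13469}{H{\left(-132 \right)}} = - \frac{45639}{6393} - \frac{13469}{\frac{1}{54 - 132}} = \left(-45639\right) \frac{1}{6393} - \frac{13469}{\frac{1}{-78}} = - \frac{15213}{2131} - \frac{13469}{- \frac{1}{78}} = - \frac{15213}{2131} - -1050582 = - \frac{15213}{2131} + 1050582 = \frac{2238775029}{2131}$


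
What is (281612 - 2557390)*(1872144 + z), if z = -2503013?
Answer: 1435717791082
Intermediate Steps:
(281612 - 2557390)*(1872144 + z) = (281612 - 2557390)*(1872144 - 2503013) = -2275778*(-630869) = 1435717791082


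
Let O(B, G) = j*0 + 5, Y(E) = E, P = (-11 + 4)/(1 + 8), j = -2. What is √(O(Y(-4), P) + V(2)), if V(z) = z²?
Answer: 3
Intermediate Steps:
P = -7/9 ≈ -0.77778
O(B, G) = 5 (O(B, G) = -2*0 + 5 = 0 + 5 = 5)
√(O(Y(-4), P) + V(2)) = √(5 + 2²) = √(5 + 4) = √9 = 3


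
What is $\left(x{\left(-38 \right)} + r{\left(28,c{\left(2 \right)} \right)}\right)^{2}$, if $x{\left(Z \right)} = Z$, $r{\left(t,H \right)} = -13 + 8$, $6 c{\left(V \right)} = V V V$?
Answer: $1849$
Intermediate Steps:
$c{\left(V \right)} = \frac{V^{3}}{6}$ ($c{\left(V \right)} = \frac{V V V}{6} = \frac{V^{2} V}{6} = \frac{V^{3}}{6}$)
$r{\left(t,H \right)} = -5$
$\left(x{\left(-38 \right)} + r{\left(28,c{\left(2 \right)} \right)}\right)^{2} = \left(-38 - 5\right)^{2} = \left(-43\right)^{2} = 1849$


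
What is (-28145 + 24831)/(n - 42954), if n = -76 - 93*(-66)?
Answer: 1657/18446 ≈ 0.089830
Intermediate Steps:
n = 6062 (n = -76 + 6138 = 6062)
(-28145 + 24831)/(n - 42954) = (-28145 + 24831)/(6062 - 42954) = -3314/(-36892) = -3314*(-1/36892) = 1657/18446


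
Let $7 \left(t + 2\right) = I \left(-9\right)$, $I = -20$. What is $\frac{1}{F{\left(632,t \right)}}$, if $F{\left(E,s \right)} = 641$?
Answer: $\frac{1}{641} \approx 0.0015601$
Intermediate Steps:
$t = \frac{166}{7}$ ($t = -2 + \frac{\left(-20\right) \left(-9\right)}{7} = -2 + \frac{1}{7} \cdot 180 = -2 + \frac{180}{7} = \frac{166}{7} \approx 23.714$)
$\frac{1}{F{\left(632,t \right)}} = \frac{1}{641}$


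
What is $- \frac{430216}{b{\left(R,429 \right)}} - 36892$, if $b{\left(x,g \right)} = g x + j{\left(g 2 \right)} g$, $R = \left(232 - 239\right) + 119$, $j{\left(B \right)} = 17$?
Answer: $- \frac{2042070388}{55341} \approx -36900.0$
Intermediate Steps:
$R = 112$ ($R = -7 + 119 = 112$)
$b{\left(x,g \right)} = 17 g + g x$ ($b{\left(x,g \right)} = g x + 17 g = 17 g + g x$)
$- \frac{430216}{b{\left(R,429 \right)}} - 36892 = - \frac{430216}{429 \left(17 + 112\right)} - 36892 = - \frac{430216}{429 \cdot 129} - 36892 = - \frac{430216}{55341} - 36892 = - \frac{2042070388}{55341}$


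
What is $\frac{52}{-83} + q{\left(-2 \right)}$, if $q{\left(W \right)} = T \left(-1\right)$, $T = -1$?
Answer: $\frac{31}{83} \approx 0.37349$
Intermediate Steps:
$q{\left(W \right)} = 1$ ($q{\left(W \right)} = \left(-1\right) \left(-1\right) = 1$)
$\frac{52}{-83} + q{\left(-2 \right)} = \frac{52}{-83} + 1 = 52 \left(- \frac{1}{83}\right) + 1 = - \frac{52}{83} + 1 = \frac{31}{83}$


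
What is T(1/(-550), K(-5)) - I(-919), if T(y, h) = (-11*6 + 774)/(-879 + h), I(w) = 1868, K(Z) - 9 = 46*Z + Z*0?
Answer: -513877/275 ≈ -1868.6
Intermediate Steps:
K(Z) = 9 + 46*Z (K(Z) = 9 + (46*Z + Z*0) = 9 + (46*Z + 0) = 9 + 46*Z)
T(y, h) = 708/(-879 + h) (T(y, h) = (-66 + 774)/(-879 + h) = 708/(-879 + h))
T(1/(-550), K(-5)) - I(-919) = 708/(-879 + (9 + 46*(-5))) - 1*1868 = 708/(-879 + (9 - 230)) - 1868 = 708/(-879 - 221) - 1868 = 708/(-1100) - 1868 = 708*(-1/1100) - 1868 = -177/275 - 1868 = -513877/275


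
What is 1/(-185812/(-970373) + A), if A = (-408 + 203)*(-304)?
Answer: 970373/60473831172 ≈ 1.6046e-5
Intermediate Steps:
A = 62320 (A = -205*(-304) = 62320)
1/(-185812/(-970373) + A) = 1/(-185812/(-970373) + 62320) = 1/(-185812*(-1/970373) + 62320) = 1/(185812/970373 + 62320) = 1/(60473831172/970373) = 970373/60473831172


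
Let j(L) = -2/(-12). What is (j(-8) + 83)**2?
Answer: 249001/36 ≈ 6916.7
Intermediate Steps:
j(L) = 1/6 (j(L) = -2*(-1/12) = 1/6)
(j(-8) + 83)**2 = (1/6 + 83)**2 = (499/6)**2 = 249001/36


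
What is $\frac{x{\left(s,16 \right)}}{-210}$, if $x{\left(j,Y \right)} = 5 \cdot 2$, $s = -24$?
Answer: $- \frac{1}{21} \approx -0.047619$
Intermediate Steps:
$x{\left(j,Y \right)} = 10$
$\frac{x{\left(s,16 \right)}}{-210} = \frac{10}{-210} = 10 \left(- \frac{1}{210}\right) = - \frac{1}{21}$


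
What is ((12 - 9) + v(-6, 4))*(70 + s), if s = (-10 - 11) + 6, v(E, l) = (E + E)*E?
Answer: 4125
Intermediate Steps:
v(E, l) = 2*E² (v(E, l) = (2*E)*E = 2*E²)
s = -15 (s = -21 + 6 = -15)
((12 - 9) + v(-6, 4))*(70 + s) = ((12 - 9) + 2*(-6)²)*(70 - 15) = (3 + 2*36)*55 = (3 + 72)*55 = 75*55 = 4125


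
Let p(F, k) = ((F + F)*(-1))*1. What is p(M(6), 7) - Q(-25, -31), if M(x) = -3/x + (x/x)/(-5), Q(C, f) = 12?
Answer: -53/5 ≈ -10.600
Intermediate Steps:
M(x) = -⅕ - 3/x (M(x) = -3/x + 1*(-⅕) = -3/x - ⅕ = -⅕ - 3/x)
p(F, k) = -2*F (p(F, k) = ((2*F)*(-1))*1 = -2*F*1 = -2*F)
p(M(6), 7) - Q(-25, -31) = -2*(-15 - 1*6)/(5*6) - 1*12 = -2*(-15 - 6)/(5*6) - 12 = -2*(-21)/(5*6) - 12 = -2*(-7/10) - 12 = 7/5 - 12 = -53/5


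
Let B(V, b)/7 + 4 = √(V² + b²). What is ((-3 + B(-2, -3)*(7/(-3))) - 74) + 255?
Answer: 730/3 - 49*√13/3 ≈ 184.44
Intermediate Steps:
B(V, b) = -28 + 7*√(V² + b²)
((-3 + B(-2, -3)*(7/(-3))) - 74) + 255 = ((-3 + (-28 + 7*√((-2)² + (-3)²))*(7/(-3))) - 74) + 255 = ((-3 + (-28 + 7*√(4 + 9))*(7*(-⅓))) - 74) + 255 = ((-3 + (-28 + 7*√13)*(-7/3)) - 74) + 255 = ((-3 + (196/3 - 49*√13/3)) - 74) + 255 = ((187/3 - 49*√13/3) - 74) + 255 = (-35/3 - 49*√13/3) + 255 = 730/3 - 49*√13/3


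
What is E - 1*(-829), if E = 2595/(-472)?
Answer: 388693/472 ≈ 823.50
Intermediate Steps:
E = -2595/472 (E = 2595*(-1/472) = -2595/472 ≈ -5.4979)
E - 1*(-829) = -2595/472 - 1*(-829) = -2595/472 + 829 = 388693/472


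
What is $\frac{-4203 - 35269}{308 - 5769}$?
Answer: $\frac{39472}{5461} \approx 7.228$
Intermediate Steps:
$\frac{-4203 - 35269}{308 - 5769} = - \frac{39472}{-5461} = \left(-39472\right) \left(- \frac{1}{5461}\right) = \frac{39472}{5461}$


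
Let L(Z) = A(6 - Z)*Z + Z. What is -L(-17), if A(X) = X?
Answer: 408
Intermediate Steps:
L(Z) = Z + Z*(6 - Z) (L(Z) = (6 - Z)*Z + Z = Z*(6 - Z) + Z = Z + Z*(6 - Z))
-L(-17) = -(-17)*(7 - 1*(-17)) = -(-17)*(7 + 17) = -(-17)*24 = -1*(-408) = 408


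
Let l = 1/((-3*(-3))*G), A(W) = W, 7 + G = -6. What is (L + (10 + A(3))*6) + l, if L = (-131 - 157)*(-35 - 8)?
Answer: 1458053/117 ≈ 12462.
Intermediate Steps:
G = -13 (G = -7 - 6 = -13)
l = -1/117 (l = 1/(-3*(-3)*(-13)) = 1/(9*(-13)) = 1/(-117) = -1/117 ≈ -0.0085470)
L = 12384 (L = -288*(-43) = 12384)
(L + (10 + A(3))*6) + l = (12384 + (10 + 3)*6) - 1/117 = (12384 + 13*6) - 1/117 = (12384 + 78) - 1/117 = 12462 - 1/117 = 1458053/117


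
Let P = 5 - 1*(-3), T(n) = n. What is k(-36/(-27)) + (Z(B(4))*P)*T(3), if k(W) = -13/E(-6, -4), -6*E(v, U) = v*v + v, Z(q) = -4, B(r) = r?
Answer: -467/5 ≈ -93.400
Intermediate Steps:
E(v, U) = -v/6 - v²/6 (E(v, U) = -(v*v + v)/6 = -(v² + v)/6 = -(v + v²)/6 = -v/6 - v²/6)
P = 8 (P = 5 + 3 = 8)
k(W) = 13/5 (k(W) = -13/(1 - 6) = -13/((-⅙*(-6)*(-5))) = -13/(-5) = -13*(-⅕) = 13/5)
k(-36/(-27)) + (Z(B(4))*P)*T(3) = 13/5 - 4*8*3 = 13/5 - 32*3 = 13/5 - 96 = -467/5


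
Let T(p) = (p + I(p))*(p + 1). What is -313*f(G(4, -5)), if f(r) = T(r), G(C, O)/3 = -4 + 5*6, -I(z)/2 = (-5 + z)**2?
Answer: 261611660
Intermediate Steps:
I(z) = -2*(-5 + z)**2
T(p) = (1 + p)*(p - 2*(-5 + p)**2) (T(p) = (p - 2*(-5 + p)**2)*(p + 1) = (p - 2*(-5 + p)**2)*(1 + p) = (1 + p)*(p - 2*(-5 + p)**2))
G(C, O) = 78 (G(C, O) = 3*(-4 + 5*6) = 3*(-4 + 30) = 3*26 = 78)
f(r) = -50 - 29*r - 2*r**3 + 19*r**2
-313*f(G(4, -5)) = -313*(-50 - 29*78 - 2*78**3 + 19*78**2) = -313*(-50 - 2262 - 2*474552 + 19*6084) = -313*(-50 - 2262 - 949104 + 115596) = -313*(-835820) = 261611660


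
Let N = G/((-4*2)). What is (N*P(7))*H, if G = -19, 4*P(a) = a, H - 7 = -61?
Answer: -3591/16 ≈ -224.44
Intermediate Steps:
H = -54 (H = 7 - 61 = -54)
P(a) = a/4
N = 19/8 (N = -19/((-4*2)) = -19/(-8) = -19*(-1/8) = 19/8 ≈ 2.3750)
(N*P(7))*H = (19*((1/4)*7)/8)*(-54) = ((19/8)*(7/4))*(-54) = (133/32)*(-54) = -3591/16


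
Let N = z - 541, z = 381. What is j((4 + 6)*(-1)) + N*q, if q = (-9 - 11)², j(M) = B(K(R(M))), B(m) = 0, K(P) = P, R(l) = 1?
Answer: -64000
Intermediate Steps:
j(M) = 0
N = -160 (N = 381 - 541 = -160)
q = 400 (q = (-20)² = 400)
j((4 + 6)*(-1)) + N*q = 0 - 160*400 = 0 - 64000 = -64000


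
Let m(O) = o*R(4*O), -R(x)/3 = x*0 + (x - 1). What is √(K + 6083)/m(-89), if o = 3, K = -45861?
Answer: I*√39778/3213 ≈ 0.062074*I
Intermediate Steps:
R(x) = 3 - 3*x (R(x) = -3*(x*0 + (x - 1)) = -3*(0 + (-1 + x)) = -3*(-1 + x) = 3 - 3*x)
m(O) = 9 - 36*O (m(O) = 3*(3 - 12*O) = 9 - 36*O)
√(K + 6083)/m(-89) = √(-45861 + 6083)/(9 - 36*(-89)) = √(-39778)/(9 + 3204) = (I*√39778)/3213 = (I*√39778)*(1/3213) = I*√39778/3213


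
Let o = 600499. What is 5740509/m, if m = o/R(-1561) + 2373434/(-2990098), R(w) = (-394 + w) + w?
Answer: -30175515315632556/901947926423 ≈ -33456.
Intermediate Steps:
R(w) = -394 + 2*w
m = -901947926423/5256592284 (m = 600499/(-394 + 2*(-1561)) + 2373434/(-2990098) = 600499/(-394 - 3122) + 2373434*(-1/2990098) = 600499/(-3516) - 1186717/1495049 = 600499*(-1/3516) - 1186717/1495049 = -600499/3516 - 1186717/1495049 = -901947926423/5256592284 ≈ -171.58)
5740509/m = 5740509/(-901947926423/5256592284) = 5740509*(-5256592284/901947926423) = -30175515315632556/901947926423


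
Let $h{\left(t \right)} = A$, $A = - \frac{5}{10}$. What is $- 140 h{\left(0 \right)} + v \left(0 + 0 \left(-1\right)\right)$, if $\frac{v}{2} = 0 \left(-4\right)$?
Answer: $70$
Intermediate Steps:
$A = - \frac{1}{2}$ ($A = \left(-5\right) \frac{1}{10} = - \frac{1}{2} \approx -0.5$)
$h{\left(t \right)} = - \frac{1}{2}$
$v = 0$ ($v = 2 \cdot 0 \left(-4\right) = 2 \cdot 0 = 0$)
$- 140 h{\left(0 \right)} + v \left(0 + 0 \left(-1\right)\right) = \left(-140\right) \left(- \frac{1}{2}\right) + 0 \left(0 + 0 \left(-1\right)\right) = 70 + 0 \left(0 + 0\right) = 70 + 0 \cdot 0 = 70 + 0 = 70$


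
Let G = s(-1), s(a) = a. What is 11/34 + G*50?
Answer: -1689/34 ≈ -49.676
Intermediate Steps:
G = -1
11/34 + G*50 = 11/34 - 1*50 = 11*(1/34) - 50 = 11/34 - 50 = -1689/34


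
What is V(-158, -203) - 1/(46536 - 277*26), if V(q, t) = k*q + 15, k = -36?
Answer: 224321801/39334 ≈ 5703.0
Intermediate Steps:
V(q, t) = 15 - 36*q (V(q, t) = -36*q + 15 = 15 - 36*q)
V(-158, -203) - 1/(46536 - 277*26) = (15 - 36*(-158)) - 1/(46536 - 277*26) = (15 + 5688) - 1/(46536 - 7202) = 5703 - 1/39334 = 224321801/39334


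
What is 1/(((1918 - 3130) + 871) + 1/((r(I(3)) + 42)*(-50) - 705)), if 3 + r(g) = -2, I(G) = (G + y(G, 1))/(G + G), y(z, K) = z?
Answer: -2555/871256 ≈ -0.0029325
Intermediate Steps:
I(G) = 1 (I(G) = (G + G)/(G + G) = (2*G)/((2*G)) = (2*G)*(1/(2*G)) = 1)
r(g) = -5 (r(g) = -3 - 2 = -5)
1/(((1918 - 3130) + 871) + 1/((r(I(3)) + 42)*(-50) - 705)) = 1/(((1918 - 3130) + 871) + 1/((-5 + 42)*(-50) - 705)) = 1/((-1212 + 871) + 1/(37*(-50) - 705)) = 1/(-341 + 1/(-1850 - 705)) = 1/(-341 + 1/(-2555)) = 1/(-341 - 1/2555) = 1/(-871256/2555) = -2555/871256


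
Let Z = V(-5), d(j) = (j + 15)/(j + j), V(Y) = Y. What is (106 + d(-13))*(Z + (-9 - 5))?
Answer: -26163/13 ≈ -2012.5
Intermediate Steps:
d(j) = (15 + j)/(2*j) (d(j) = (15 + j)/((2*j)) = (15 + j)*(1/(2*j)) = (15 + j)/(2*j))
Z = -5
(106 + d(-13))*(Z + (-9 - 5)) = (106 + (½)*(15 - 13)/(-13))*(-5 + (-9 - 5)) = (106 + (½)*(-1/13)*2)*(-5 - 14) = (106 - 1/13)*(-19) = (1377/13)*(-19) = -26163/13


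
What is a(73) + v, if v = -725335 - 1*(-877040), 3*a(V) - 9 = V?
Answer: 455197/3 ≈ 1.5173e+5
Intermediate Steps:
a(V) = 3 + V/3
v = 151705 (v = -725335 + 877040 = 151705)
a(73) + v = (3 + (1/3)*73) + 151705 = (3 + 73/3) + 151705 = 82/3 + 151705 = 455197/3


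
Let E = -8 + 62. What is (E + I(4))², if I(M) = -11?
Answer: 1849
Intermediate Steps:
E = 54
(E + I(4))² = (54 - 11)² = 43² = 1849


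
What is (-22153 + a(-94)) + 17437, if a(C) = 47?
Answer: -4669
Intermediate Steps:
(-22153 + a(-94)) + 17437 = (-22153 + 47) + 17437 = -22106 + 17437 = -4669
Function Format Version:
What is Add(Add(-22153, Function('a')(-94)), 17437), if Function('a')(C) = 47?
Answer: -4669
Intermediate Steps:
Add(Add(-22153, Function('a')(-94)), 17437) = Add(Add(-22153, 47), 17437) = Add(-22106, 17437) = -4669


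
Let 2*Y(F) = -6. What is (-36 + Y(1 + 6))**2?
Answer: 1521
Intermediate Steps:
Y(F) = -3 (Y(F) = (1/2)*(-6) = -3)
(-36 + Y(1 + 6))**2 = (-36 - 3)**2 = (-39)**2 = 1521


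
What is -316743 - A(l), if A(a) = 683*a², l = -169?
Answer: -19823906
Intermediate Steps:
-316743 - A(l) = -316743 - 683*(-169)² = -316743 - 683*28561 = -316743 - 1*19507163 = -316743 - 19507163 = -19823906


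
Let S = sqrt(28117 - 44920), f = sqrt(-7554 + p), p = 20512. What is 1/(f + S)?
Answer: 1/(sqrt(12958) + 3*I*sqrt(1867)) ≈ 0.0038249 - 0.0043556*I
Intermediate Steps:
f = sqrt(12958) (f = sqrt(-7554 + 20512) = sqrt(12958) ≈ 113.83)
S = 3*I*sqrt(1867) (S = sqrt(-16803) = 3*I*sqrt(1867) ≈ 129.63*I)
1/(f + S) = 1/(sqrt(12958) + 3*I*sqrt(1867))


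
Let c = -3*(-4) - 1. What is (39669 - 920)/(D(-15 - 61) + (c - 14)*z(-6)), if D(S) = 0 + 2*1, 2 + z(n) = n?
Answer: 38749/26 ≈ 1490.3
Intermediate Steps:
z(n) = -2 + n
D(S) = 2 (D(S) = 0 + 2 = 2)
c = 11 (c = 12 - 1 = 11)
(39669 - 920)/(D(-15 - 61) + (c - 14)*z(-6)) = (39669 - 920)/(2 + (11 - 14)*(-2 - 6)) = 38749/(2 - 3*(-8)) = 38749/(2 + 24) = 38749/26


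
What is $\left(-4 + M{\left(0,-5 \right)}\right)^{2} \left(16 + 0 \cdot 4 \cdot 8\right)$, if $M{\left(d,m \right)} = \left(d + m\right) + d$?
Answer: $1296$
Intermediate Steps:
$M{\left(d,m \right)} = m + 2 d$
$\left(-4 + M{\left(0,-5 \right)}\right)^{2} \left(16 + 0 \cdot 4 \cdot 8\right) = \left(-4 + \left(-5 + 2 \cdot 0\right)\right)^{2} \left(16 + 0 \cdot 4 \cdot 8\right) = \left(-4 + \left(-5 + 0\right)\right)^{2} \left(16 + 0 \cdot 8\right) = \left(-4 - 5\right)^{2} \left(16 + 0\right) = \left(-9\right)^{2} \cdot 16 = 81 \cdot 16 = 1296$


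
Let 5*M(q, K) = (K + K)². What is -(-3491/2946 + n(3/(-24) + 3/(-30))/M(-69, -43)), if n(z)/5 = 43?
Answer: 263401/253356 ≈ 1.0396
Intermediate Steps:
n(z) = 215 (n(z) = 5*43 = 215)
M(q, K) = 4*K²/5 (M(q, K) = (K + K)²/5 = (2*K)²/5 = (4*K²)/5 = 4*K²/5)
-(-3491/2946 + n(3/(-24) + 3/(-30))/M(-69, -43)) = -(-3491/2946 + 215/(((⅘)*(-43)²))) = -(-3491*1/2946 + 215/(((⅘)*1849))) = -(-3491/2946 + 215/(7396/5)) = -(-3491/2946 + 215*(5/7396)) = -(-3491/2946 + 25/172) = -1*(-263401/253356) = 263401/253356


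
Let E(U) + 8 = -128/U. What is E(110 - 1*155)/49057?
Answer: -232/2207565 ≈ -0.00010509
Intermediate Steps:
E(U) = -8 - 128/U
E(110 - 1*155)/49057 = (-8 - 128/(110 - 1*155))/49057 = (-8 - 128/(110 - 155))*(1/49057) = (-8 - 128/(-45))*(1/49057) = (-8 - 128*(-1/45))*(1/49057) = (-8 + 128/45)*(1/49057) = -232/45*1/49057 = -232/2207565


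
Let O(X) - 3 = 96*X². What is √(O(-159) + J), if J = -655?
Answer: 2*√606581 ≈ 1557.7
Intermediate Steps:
O(X) = 3 + 96*X²
√(O(-159) + J) = √((3 + 96*(-159)²) - 655) = √((3 + 96*25281) - 655) = √((3 + 2426976) - 655) = √(2426979 - 655) = √2426324 = 2*√606581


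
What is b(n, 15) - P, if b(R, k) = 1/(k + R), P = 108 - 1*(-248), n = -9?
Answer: -2135/6 ≈ -355.83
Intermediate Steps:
P = 356 (P = 108 + 248 = 356)
b(R, k) = 1/(R + k)
b(n, 15) - P = 1/(-9 + 15) - 1*356 = 1/6 - 356 = ⅙ - 356 = -2135/6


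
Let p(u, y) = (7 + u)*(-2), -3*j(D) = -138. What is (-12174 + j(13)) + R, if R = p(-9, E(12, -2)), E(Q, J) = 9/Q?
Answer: -12124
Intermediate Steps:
j(D) = 46 (j(D) = -1/3*(-138) = 46)
p(u, y) = -14 - 2*u
R = 4 (R = -14 - 2*(-9) = -14 + 18 = 4)
(-12174 + j(13)) + R = (-12174 + 46) + 4 = -12128 + 4 = -12124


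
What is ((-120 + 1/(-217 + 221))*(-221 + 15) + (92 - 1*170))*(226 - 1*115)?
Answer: 5459091/2 ≈ 2.7295e+6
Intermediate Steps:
((-120 + 1/(-217 + 221))*(-221 + 15) + (92 - 1*170))*(226 - 1*115) = ((-120 + 1/4)*(-206) + (92 - 170))*(226 - 115) = ((-120 + ¼)*(-206) - 78)*111 = (-479/4*(-206) - 78)*111 = (49337/2 - 78)*111 = (49181/2)*111 = 5459091/2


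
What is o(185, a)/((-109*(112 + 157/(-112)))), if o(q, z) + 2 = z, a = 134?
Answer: -4928/450061 ≈ -0.010950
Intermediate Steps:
o(q, z) = -2 + z
o(185, a)/((-109*(112 + 157/(-112)))) = (-2 + 134)/((-109*(112 + 157/(-112)))) = 132/((-109*(112 + 157*(-1/112)))) = 132/((-109*(112 - 157/112))) = 132/((-109*12387/112)) = 132/(-1350183/112) = 132*(-112/1350183) = -4928/450061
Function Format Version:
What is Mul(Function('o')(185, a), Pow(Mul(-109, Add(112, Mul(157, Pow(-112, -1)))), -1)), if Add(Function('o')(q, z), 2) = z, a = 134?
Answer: Rational(-4928, 450061) ≈ -0.010950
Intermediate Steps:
Function('o')(q, z) = Add(-2, z)
Mul(Function('o')(185, a), Pow(Mul(-109, Add(112, Mul(157, Pow(-112, -1)))), -1)) = Mul(Add(-2, 134), Pow(Mul(-109, Add(112, Mul(157, Pow(-112, -1)))), -1)) = Mul(132, Pow(Mul(-109, Add(112, Mul(157, Rational(-1, 112)))), -1)) = Mul(132, Pow(Mul(-109, Add(112, Rational(-157, 112))), -1)) = Mul(132, Pow(Mul(-109, Rational(12387, 112)), -1)) = Mul(132, Pow(Rational(-1350183, 112), -1)) = Mul(132, Rational(-112, 1350183)) = Rational(-4928, 450061)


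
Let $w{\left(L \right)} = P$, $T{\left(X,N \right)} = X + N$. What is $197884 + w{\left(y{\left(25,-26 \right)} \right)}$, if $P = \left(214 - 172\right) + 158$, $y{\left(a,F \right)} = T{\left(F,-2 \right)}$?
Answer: $198084$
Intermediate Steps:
$T{\left(X,N \right)} = N + X$
$y{\left(a,F \right)} = -2 + F$
$P = 200$ ($P = 42 + 158 = 200$)
$w{\left(L \right)} = 200$
$197884 + w{\left(y{\left(25,-26 \right)} \right)} = 197884 + 200 = 198084$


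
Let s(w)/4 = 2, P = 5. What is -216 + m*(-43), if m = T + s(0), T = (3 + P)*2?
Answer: -1248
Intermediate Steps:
s(w) = 8 (s(w) = 4*2 = 8)
T = 16 (T = (3 + 5)*2 = 8*2 = 16)
m = 24 (m = 16 + 8 = 24)
-216 + m*(-43) = -216 + 24*(-43) = -216 - 1032 = -1248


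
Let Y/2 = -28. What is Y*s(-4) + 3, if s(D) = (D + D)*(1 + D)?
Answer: -1341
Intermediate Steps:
Y = -56 (Y = 2*(-28) = -56)
s(D) = 2*D*(1 + D) (s(D) = (2*D)*(1 + D) = 2*D*(1 + D))
Y*s(-4) + 3 = -112*(-4)*(1 - 4) + 3 = -112*(-4)*(-3) + 3 = -56*24 + 3 = -1344 + 3 = -1341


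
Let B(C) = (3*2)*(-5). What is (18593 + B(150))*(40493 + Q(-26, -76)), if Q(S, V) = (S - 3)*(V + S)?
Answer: 806580913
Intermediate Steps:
Q(S, V) = (-3 + S)*(S + V)
B(C) = -30 (B(C) = 6*(-5) = -30)
(18593 + B(150))*(40493 + Q(-26, -76)) = (18593 - 30)*(40493 + ((-26)² - 3*(-26) - 3*(-76) - 26*(-76))) = 18563*(40493 + (676 + 78 + 228 + 1976)) = 18563*(40493 + 2958) = 18563*43451 = 806580913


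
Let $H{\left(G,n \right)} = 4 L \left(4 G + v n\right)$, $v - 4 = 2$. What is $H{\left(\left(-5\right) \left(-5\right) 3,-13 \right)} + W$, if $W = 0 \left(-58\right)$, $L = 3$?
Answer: $2664$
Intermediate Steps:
$v = 6$ ($v = 4 + 2 = 6$)
$W = 0$
$H{\left(G,n \right)} = 48 G + 72 n$ ($H{\left(G,n \right)} = 4 \cdot 3 \left(4 G + 6 n\right) = 12 \left(4 G + 6 n\right) = 48 G + 72 n$)
$H{\left(\left(-5\right) \left(-5\right) 3,-13 \right)} + W = \left(48 \left(-5\right) \left(-5\right) 3 + 72 \left(-13\right)\right) + 0 = \left(48 \cdot 25 \cdot 3 - 936\right) + 0 = \left(48 \cdot 75 - 936\right) + 0 = \left(3600 - 936\right) + 0 = 2664 + 0 = 2664$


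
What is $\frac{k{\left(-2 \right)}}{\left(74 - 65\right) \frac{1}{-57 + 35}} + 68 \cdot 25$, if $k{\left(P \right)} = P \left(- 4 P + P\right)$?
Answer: $\frac{5188}{3} \approx 1729.3$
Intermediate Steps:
$k{\left(P \right)} = - 3 P^{2}$ ($k{\left(P \right)} = P \left(- 3 P\right) = - 3 P^{2}$)
$\frac{k{\left(-2 \right)}}{\left(74 - 65\right) \frac{1}{-57 + 35}} + 68 \cdot 25 = \frac{\left(-3\right) \left(-2\right)^{2}}{\left(74 - 65\right) \frac{1}{-57 + 35}} + 68 \cdot 25 = \frac{\left(-3\right) 4}{9 \frac{1}{-22}} + 1700 = - \frac{12}{9 \left(- \frac{1}{22}\right)} + 1700 = - \frac{12}{- \frac{9}{22}} + 1700 = \left(-12\right) \left(- \frac{22}{9}\right) + 1700 = \frac{88}{3} + 1700 = \frac{5188}{3}$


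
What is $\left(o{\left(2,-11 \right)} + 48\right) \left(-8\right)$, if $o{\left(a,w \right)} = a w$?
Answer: $-208$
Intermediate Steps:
$\left(o{\left(2,-11 \right)} + 48\right) \left(-8\right) = \left(2 \left(-11\right) + 48\right) \left(-8\right) = \left(-22 + 48\right) \left(-8\right) = 26 \left(-8\right) = -208$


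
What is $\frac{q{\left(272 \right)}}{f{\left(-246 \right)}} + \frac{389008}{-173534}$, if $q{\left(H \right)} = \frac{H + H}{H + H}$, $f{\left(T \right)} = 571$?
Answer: $- \frac{110975017}{49543957} \approx -2.2399$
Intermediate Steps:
$q{\left(H \right)} = 1$ ($q{\left(H \right)} = \frac{2 H}{2 H} = 2 H \frac{1}{2 H} = 1$)
$\frac{q{\left(272 \right)}}{f{\left(-246 \right)}} + \frac{389008}{-173534} = 1 \cdot \frac{1}{571} + \frac{389008}{-173534} = 1 \cdot \frac{1}{571} + 389008 \left(- \frac{1}{173534}\right) = \frac{1}{571} - \frac{194504}{86767} = - \frac{110975017}{49543957}$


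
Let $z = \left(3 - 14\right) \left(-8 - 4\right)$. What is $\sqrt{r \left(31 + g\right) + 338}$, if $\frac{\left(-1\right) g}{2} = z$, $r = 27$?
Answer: $i \sqrt{5953} \approx 77.156 i$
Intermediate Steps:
$z = 132$ ($z = \left(-11\right) \left(-12\right) = 132$)
$g = -264$ ($g = \left(-2\right) 132 = -264$)
$\sqrt{r \left(31 + g\right) + 338} = \sqrt{27 \left(31 - 264\right) + 338} = \sqrt{27 \left(-233\right) + 338} = \sqrt{-6291 + 338} = \sqrt{-5953} = i \sqrt{5953}$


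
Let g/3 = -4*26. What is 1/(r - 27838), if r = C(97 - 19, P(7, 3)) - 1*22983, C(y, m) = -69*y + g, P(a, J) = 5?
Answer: -1/56515 ≈ -1.7694e-5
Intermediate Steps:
g = -312 (g = 3*(-4*26) = 3*(-104) = -312)
C(y, m) = -312 - 69*y (C(y, m) = -69*y - 312 = -312 - 69*y)
r = -28677 (r = (-312 - 69*(97 - 19)) - 1*22983 = (-312 - 69*78) - 22983 = (-312 - 5382) - 22983 = -5694 - 22983 = -28677)
1/(r - 27838) = 1/(-28677 - 27838) = 1/(-56515) = -1/56515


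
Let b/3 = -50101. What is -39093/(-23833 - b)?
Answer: -39093/126470 ≈ -0.30911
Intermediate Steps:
b = -150303 (b = 3*(-50101) = -150303)
-39093/(-23833 - b) = -39093/(-23833 - 1*(-150303)) = -39093/(-23833 + 150303) = -39093/126470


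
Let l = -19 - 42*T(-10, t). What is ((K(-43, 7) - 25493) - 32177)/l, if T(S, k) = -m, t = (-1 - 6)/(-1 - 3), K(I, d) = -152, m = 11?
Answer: -57822/443 ≈ -130.52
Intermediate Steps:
t = 7/4 (t = -7/(-4) = -7*(-¼) = 7/4 ≈ 1.7500)
T(S, k) = -11 (T(S, k) = -1*11 = -11)
l = 443 (l = -19 - 42*(-11) = -19 + 462 = 443)
((K(-43, 7) - 25493) - 32177)/l = ((-152 - 25493) - 32177)/443 = (-25645 - 32177)*(1/443) = -57822*1/443 = -57822/443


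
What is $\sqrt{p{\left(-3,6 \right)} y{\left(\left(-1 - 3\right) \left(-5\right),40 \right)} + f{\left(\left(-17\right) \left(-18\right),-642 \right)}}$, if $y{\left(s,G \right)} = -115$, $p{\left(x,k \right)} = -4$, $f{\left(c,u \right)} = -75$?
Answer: $\sqrt{385} \approx 19.621$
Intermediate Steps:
$\sqrt{p{\left(-3,6 \right)} y{\left(\left(-1 - 3\right) \left(-5\right),40 \right)} + f{\left(\left(-17\right) \left(-18\right),-642 \right)}} = \sqrt{\left(-4\right) \left(-115\right) - 75} = \sqrt{460 - 75} = \sqrt{385}$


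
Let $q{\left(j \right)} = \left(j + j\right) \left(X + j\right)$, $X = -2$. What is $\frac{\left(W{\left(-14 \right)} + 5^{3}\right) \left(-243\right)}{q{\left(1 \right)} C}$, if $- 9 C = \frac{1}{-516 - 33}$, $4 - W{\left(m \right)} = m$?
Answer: $\frac{171694809}{2} \approx 8.5847 \cdot 10^{7}$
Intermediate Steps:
$W{\left(m \right)} = 4 - m$
$q{\left(j \right)} = 2 j \left(-2 + j\right)$ ($q{\left(j \right)} = \left(j + j\right) \left(-2 + j\right) = 2 j \left(-2 + j\right)$)
$C = \frac{1}{4941}$ ($C = - \frac{1}{9 \left(-516 - 33\right)} = - \frac{1}{9 \left(-549\right)} = \left(- \frac{1}{9}\right) \left(- \frac{1}{549}\right) = \frac{1}{4941} \approx 0.00020239$)
$\frac{\left(W{\left(-14 \right)} + 5^{3}\right) \left(-243\right)}{q{\left(1 \right)} C} = \frac{\left(\left(4 - -14\right) + 5^{3}\right) \left(-243\right)}{2 \cdot 1 \left(-2 + 1\right) \frac{1}{4941}} = \frac{\left(\left(4 + 14\right) + 125\right) \left(-243\right)}{2 \cdot 1 \left(-1\right) \frac{1}{4941}} = \frac{\left(18 + 125\right) \left(-243\right)}{\left(-2\right) \frac{1}{4941}} = \frac{143 \left(-243\right)}{- \frac{2}{4941}} = \left(-34749\right) \left(- \frac{4941}{2}\right) = \frac{171694809}{2}$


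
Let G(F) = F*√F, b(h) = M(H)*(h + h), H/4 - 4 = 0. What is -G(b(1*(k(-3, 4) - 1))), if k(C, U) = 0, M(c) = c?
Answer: 128*I*√2 ≈ 181.02*I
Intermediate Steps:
H = 16 (H = 16 + 4*0 = 16 + 0 = 16)
b(h) = 32*h (b(h) = 16*(h + h) = 16*(2*h) = 32*h)
G(F) = F^(3/2)
-G(b(1*(k(-3, 4) - 1))) = -(32*(1*(0 - 1)))^(3/2) = -(32*(1*(-1)))^(3/2) = -(32*(-1))^(3/2) = -(-32)^(3/2) = -(-128)*I*√2 = 128*I*√2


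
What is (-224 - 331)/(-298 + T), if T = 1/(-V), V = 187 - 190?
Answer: 1665/893 ≈ 1.8645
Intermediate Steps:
V = -3
T = ⅓ (T = 1/(-1*(-3)) = 1/3 = ⅓ ≈ 0.33333)
(-224 - 331)/(-298 + T) = (-224 - 331)/(-298 + ⅓) = -555/(-893/3) = -555*(-3/893) = 1665/893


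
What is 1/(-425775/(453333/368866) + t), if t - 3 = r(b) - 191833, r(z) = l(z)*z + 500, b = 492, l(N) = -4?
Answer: -151111/81560761128 ≈ -1.8527e-6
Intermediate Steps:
r(z) = 500 - 4*z (r(z) = -4*z + 500 = 500 - 4*z)
t = -193298 (t = 3 + ((500 - 4*492) - 191833) = 3 + ((500 - 1968) - 191833) = 3 + (-1468 - 191833) = 3 - 193301 = -193298)
1/(-425775/(453333/368866) + t) = 1/(-425775/(453333/368866) - 193298) = 1/(-425775/(453333*(1/368866)) - 193298) = 1/(-425775/453333/368866 - 193298) = 1/(-425775*368866/453333 - 193298) = 1/(-52351307050/151111 - 193298) = 1/(-81560761128/151111) = -151111/81560761128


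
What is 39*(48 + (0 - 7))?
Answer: 1599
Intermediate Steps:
39*(48 + (0 - 7)) = 39*(48 - 7) = 39*41 = 1599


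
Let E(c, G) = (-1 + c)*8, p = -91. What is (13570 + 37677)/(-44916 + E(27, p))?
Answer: -51247/44708 ≈ -1.1463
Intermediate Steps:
E(c, G) = -8 + 8*c
(13570 + 37677)/(-44916 + E(27, p)) = (13570 + 37677)/(-44916 + (-8 + 8*27)) = 51247/(-44916 + (-8 + 216)) = 51247/(-44916 + 208) = 51247/(-44708) = 51247*(-1/44708) = -51247/44708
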